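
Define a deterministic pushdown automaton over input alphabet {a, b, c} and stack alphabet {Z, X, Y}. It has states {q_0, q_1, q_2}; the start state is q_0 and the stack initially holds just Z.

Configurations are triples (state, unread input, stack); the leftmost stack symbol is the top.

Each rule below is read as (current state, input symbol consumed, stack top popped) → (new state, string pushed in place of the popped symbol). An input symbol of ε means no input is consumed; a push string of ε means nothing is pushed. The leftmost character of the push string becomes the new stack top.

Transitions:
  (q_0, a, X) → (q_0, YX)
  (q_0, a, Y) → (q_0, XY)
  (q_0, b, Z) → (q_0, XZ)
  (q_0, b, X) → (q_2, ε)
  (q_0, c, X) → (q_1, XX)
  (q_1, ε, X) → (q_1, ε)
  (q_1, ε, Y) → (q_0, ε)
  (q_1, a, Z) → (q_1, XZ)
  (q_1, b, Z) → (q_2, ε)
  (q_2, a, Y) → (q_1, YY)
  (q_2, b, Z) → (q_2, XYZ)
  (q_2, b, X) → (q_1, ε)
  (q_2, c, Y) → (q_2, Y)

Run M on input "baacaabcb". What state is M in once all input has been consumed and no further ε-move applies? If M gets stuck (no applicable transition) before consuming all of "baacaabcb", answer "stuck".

stuck

(q_0, baacaabcb, Z)
  read b, top Z: go to q_0, push XZ → (q_0, aacaabcb, XZ)
  read a, top X: go to q_0, push YX → (q_0, acaabcb, YXZ)
  read a, top Y: go to q_0, push XY → (q_0, caabcb, XYXZ)
  read c, top X: go to q_1, push XX → (q_1, aabcb, XXYXZ)
  ε-move, top X: go to q_1, push ε → (q_1, aabcb, XYXZ)
  ε-move, top X: go to q_1, push ε → (q_1, aabcb, YXZ)
  ε-move, top Y: go to q_0, push ε → (q_0, aabcb, XZ)
  read a, top X: go to q_0, push YX → (q_0, abcb, YXZ)
  read a, top Y: go to q_0, push XY → (q_0, bcb, XYXZ)
  read b, top X: go to q_2, push ε → (q_2, cb, YXZ)
  read c, top Y: go to q_2, push Y → (q_2, b, YXZ)
No transition for (q_2, b, top Y); M blocks with input b remaining.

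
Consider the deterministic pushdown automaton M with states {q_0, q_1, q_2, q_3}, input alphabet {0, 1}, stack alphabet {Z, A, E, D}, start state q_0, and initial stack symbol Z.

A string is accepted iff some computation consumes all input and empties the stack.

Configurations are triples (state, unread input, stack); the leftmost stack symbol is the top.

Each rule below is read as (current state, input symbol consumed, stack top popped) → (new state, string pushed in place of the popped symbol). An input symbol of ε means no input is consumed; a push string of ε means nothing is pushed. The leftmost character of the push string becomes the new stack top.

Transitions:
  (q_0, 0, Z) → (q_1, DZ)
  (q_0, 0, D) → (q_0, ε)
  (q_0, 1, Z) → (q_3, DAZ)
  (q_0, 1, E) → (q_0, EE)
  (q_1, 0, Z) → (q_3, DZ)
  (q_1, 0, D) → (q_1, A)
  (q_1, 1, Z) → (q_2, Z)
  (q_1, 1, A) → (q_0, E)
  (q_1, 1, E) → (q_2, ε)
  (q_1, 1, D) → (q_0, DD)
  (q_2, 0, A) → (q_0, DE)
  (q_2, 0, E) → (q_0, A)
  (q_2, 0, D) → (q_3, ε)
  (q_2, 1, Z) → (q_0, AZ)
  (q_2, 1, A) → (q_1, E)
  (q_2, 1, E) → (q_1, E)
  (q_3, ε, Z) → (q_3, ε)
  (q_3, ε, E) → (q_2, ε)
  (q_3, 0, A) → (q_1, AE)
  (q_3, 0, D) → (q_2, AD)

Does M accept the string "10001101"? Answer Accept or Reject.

(q_0, 10001101, Z) ⊢ (q_3, 0001101, DAZ) ⊢ (q_2, 001101, ADAZ) ⊢ (q_0, 01101, DEDAZ) ⊢ (q_0, 1101, EDAZ) ⊢ (q_0, 101, EEDAZ) ⊢ (q_0, 01, EEEDAZ)
No transition applies at (q_0, 01, EEEDAZ); input not fully consumed.

Reject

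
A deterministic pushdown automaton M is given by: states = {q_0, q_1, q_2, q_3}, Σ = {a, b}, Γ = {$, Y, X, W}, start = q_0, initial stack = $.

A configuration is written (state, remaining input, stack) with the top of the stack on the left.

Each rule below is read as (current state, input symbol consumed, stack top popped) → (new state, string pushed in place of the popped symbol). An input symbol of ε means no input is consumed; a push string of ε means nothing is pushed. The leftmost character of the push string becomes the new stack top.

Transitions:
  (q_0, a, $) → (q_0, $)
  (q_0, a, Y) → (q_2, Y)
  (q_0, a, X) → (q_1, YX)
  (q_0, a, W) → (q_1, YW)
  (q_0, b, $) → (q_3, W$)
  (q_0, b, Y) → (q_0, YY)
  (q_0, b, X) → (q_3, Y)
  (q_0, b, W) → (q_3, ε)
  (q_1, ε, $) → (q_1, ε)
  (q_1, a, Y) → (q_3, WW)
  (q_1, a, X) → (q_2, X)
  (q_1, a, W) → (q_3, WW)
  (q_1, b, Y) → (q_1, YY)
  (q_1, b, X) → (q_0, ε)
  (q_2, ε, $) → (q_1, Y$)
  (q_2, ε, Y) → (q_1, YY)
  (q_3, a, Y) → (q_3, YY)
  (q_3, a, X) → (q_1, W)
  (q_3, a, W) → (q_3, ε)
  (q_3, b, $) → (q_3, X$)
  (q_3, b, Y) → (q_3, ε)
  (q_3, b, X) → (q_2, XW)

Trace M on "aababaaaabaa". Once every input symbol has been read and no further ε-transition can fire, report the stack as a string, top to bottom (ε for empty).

(q_0, aababaaaabaa, $) ⊢ (q_0, ababaaaabaa, $) ⊢ (q_0, babaaaabaa, $) ⊢ (q_3, abaaaabaa, W$) ⊢ (q_3, baaaabaa, $) ⊢ (q_3, aaaabaa, X$) ⊢ (q_1, aaabaa, W$) ⊢ (q_3, aabaa, WW$) ⊢ (q_3, abaa, W$) ⊢ (q_3, baa, $) ⊢ (q_3, aa, X$) ⊢ (q_1, a, W$) ⊢ (q_3, ε, WW$)
All input consumed in state q_3 with stack WW$.

WW$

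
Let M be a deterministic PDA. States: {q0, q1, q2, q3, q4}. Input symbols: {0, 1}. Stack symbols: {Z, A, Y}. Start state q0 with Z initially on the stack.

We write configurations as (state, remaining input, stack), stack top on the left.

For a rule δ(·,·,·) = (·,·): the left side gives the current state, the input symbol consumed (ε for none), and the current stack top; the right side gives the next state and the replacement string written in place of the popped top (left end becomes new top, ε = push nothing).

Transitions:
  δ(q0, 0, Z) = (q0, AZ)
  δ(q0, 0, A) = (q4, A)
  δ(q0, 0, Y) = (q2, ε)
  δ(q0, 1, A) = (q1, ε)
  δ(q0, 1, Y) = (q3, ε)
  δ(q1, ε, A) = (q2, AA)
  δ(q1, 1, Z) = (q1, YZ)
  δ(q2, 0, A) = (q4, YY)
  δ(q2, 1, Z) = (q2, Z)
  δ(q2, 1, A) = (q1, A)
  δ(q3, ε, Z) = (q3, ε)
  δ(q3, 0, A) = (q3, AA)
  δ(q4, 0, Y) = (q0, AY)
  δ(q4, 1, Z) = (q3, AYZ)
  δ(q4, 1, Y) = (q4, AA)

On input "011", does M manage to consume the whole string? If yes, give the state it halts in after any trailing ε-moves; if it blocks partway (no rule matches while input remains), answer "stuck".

q1

(q0, 011, Z) ⊢ (q0, 11, AZ) ⊢ (q1, 1, Z) ⊢ (q1, ε, YZ)
All input consumed; M is in state q1.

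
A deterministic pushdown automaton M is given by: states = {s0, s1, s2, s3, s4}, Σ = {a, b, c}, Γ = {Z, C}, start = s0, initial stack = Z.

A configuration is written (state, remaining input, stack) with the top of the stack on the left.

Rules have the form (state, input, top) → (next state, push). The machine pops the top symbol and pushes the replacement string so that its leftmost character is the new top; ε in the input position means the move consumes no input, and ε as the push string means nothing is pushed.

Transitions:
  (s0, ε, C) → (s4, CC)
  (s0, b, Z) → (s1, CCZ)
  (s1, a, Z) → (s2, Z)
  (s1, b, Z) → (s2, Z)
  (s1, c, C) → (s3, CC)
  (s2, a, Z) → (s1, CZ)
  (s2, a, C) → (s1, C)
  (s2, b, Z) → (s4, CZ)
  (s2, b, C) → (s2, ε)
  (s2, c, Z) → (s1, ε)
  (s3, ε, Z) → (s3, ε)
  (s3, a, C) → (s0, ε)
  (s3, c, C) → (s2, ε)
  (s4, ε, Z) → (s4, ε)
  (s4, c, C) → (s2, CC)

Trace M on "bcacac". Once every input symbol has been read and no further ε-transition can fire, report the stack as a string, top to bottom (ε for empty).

CCCCCZ

(s0, bcacac, Z) ⊢ (s1, cacac, CCZ) ⊢ (s3, acac, CCCZ) ⊢ (s0, cac, CCZ) ⊢ (s4, cac, CCCZ) ⊢ (s2, ac, CCCCZ) ⊢ (s1, c, CCCCZ) ⊢ (s3, ε, CCCCCZ)
All input consumed in state s3 with stack CCCCCZ.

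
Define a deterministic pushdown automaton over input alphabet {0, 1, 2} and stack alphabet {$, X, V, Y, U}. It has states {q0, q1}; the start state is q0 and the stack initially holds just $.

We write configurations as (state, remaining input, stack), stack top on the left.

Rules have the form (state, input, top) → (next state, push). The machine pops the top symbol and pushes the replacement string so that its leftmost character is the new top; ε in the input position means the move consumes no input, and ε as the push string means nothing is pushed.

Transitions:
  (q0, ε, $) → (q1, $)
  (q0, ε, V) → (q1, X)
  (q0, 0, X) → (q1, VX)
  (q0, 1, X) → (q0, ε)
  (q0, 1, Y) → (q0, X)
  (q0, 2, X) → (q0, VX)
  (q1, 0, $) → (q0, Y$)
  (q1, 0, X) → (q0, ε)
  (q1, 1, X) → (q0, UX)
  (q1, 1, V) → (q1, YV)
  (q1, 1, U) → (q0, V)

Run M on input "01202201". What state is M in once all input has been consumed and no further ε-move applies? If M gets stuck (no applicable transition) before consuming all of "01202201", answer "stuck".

stuck

(q0, 01202201, $)
  ε-move, top $: go to q1, push $ → (q1, 01202201, $)
  read 0, top $: go to q0, push Y$ → (q0, 1202201, Y$)
  read 1, top Y: go to q0, push X → (q0, 202201, X$)
  read 2, top X: go to q0, push VX → (q0, 02201, VX$)
  ε-move, top V: go to q1, push X → (q1, 02201, XX$)
  read 0, top X: go to q0, push ε → (q0, 2201, X$)
  read 2, top X: go to q0, push VX → (q0, 201, VX$)
  ε-move, top V: go to q1, push X → (q1, 201, XX$)
No transition for (q1, 2, top X); M blocks with input 201 remaining.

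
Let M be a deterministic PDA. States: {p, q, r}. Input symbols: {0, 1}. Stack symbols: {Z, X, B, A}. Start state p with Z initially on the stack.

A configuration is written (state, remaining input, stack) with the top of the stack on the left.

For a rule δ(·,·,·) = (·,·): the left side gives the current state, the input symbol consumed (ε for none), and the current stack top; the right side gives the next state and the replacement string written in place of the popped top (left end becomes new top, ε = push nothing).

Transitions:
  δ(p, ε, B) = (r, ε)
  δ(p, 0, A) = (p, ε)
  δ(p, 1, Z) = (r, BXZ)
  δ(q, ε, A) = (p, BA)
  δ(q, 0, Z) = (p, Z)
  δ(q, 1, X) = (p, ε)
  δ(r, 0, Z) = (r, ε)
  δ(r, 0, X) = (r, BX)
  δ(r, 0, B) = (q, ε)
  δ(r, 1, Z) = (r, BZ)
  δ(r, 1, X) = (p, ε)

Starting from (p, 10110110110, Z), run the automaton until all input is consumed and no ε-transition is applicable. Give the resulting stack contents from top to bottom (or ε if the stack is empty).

XZ

(p, 10110110110, Z)
  read 1, top Z: go to r, push BXZ → (r, 0110110110, BXZ)
  read 0, top B: go to q, push ε → (q, 110110110, XZ)
  read 1, top X: go to p, push ε → (p, 10110110, Z)
  read 1, top Z: go to r, push BXZ → (r, 0110110, BXZ)
  read 0, top B: go to q, push ε → (q, 110110, XZ)
  read 1, top X: go to p, push ε → (p, 10110, Z)
  read 1, top Z: go to r, push BXZ → (r, 0110, BXZ)
  read 0, top B: go to q, push ε → (q, 110, XZ)
  read 1, top X: go to p, push ε → (p, 10, Z)
  read 1, top Z: go to r, push BXZ → (r, 0, BXZ)
  read 0, top B: go to q, push ε → (q, ε, XZ)
All input consumed in state q with stack XZ.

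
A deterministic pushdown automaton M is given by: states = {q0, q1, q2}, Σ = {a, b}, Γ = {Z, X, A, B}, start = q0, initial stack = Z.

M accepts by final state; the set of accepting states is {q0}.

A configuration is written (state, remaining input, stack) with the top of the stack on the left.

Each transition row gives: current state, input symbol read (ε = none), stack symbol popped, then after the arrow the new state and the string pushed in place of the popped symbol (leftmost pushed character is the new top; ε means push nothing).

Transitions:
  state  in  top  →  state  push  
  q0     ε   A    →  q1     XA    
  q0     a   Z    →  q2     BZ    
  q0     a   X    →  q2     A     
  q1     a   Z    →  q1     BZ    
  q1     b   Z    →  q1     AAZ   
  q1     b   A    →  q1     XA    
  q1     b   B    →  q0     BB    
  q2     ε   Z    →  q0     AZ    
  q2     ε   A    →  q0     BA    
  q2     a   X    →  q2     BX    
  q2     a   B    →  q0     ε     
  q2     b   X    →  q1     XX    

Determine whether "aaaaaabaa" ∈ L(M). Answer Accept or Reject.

Reject

(q0, aaaaaabaa, Z) ⊢ (q2, aaaaabaa, BZ) ⊢ (q0, aaaabaa, Z) ⊢ (q2, aaabaa, BZ) ⊢ (q0, aabaa, Z) ⊢ (q2, abaa, BZ) ⊢ (q0, baa, Z)
No transition applies at (q0, baa, Z); input not fully consumed.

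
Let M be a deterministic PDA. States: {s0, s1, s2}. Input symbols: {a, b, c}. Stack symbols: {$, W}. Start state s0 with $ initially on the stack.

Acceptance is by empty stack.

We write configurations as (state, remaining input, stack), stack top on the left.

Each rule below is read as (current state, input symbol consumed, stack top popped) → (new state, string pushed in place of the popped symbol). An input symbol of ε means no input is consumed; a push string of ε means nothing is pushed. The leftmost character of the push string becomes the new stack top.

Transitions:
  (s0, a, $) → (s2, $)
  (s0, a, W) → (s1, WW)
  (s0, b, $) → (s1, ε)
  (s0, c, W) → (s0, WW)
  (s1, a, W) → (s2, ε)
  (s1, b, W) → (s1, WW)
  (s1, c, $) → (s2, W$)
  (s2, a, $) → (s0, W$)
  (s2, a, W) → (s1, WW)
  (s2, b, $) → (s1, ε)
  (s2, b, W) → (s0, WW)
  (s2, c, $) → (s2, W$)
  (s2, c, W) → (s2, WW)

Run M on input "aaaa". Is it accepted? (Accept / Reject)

(s0, aaaa, $)
  read a, top $: go to s2, push $ → (s2, aaa, $)
  read a, top $: go to s0, push W$ → (s0, aa, W$)
  read a, top W: go to s1, push WW → (s1, a, WW$)
  read a, top W: go to s2, push ε → (s2, ε, W$)
All input consumed; stack is W$, not empty, and no further ε-move applies.

Reject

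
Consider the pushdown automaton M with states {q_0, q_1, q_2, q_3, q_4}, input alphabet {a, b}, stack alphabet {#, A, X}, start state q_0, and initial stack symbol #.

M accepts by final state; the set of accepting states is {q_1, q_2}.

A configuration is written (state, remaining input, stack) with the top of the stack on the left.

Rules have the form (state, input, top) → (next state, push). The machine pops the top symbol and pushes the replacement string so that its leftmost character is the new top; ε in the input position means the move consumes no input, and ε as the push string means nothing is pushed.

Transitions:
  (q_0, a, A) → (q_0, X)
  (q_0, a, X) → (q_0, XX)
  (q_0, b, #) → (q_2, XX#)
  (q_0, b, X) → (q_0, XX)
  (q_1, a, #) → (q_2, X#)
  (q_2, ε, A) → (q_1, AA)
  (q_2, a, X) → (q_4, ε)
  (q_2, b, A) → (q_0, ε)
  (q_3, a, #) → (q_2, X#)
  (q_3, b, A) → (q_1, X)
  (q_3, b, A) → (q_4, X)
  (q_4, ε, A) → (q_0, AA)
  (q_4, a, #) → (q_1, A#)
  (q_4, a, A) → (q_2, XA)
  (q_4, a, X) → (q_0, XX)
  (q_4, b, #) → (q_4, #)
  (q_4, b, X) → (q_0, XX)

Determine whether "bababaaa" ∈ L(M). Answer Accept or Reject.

Reject

No computation consumes all input and reaches a final state.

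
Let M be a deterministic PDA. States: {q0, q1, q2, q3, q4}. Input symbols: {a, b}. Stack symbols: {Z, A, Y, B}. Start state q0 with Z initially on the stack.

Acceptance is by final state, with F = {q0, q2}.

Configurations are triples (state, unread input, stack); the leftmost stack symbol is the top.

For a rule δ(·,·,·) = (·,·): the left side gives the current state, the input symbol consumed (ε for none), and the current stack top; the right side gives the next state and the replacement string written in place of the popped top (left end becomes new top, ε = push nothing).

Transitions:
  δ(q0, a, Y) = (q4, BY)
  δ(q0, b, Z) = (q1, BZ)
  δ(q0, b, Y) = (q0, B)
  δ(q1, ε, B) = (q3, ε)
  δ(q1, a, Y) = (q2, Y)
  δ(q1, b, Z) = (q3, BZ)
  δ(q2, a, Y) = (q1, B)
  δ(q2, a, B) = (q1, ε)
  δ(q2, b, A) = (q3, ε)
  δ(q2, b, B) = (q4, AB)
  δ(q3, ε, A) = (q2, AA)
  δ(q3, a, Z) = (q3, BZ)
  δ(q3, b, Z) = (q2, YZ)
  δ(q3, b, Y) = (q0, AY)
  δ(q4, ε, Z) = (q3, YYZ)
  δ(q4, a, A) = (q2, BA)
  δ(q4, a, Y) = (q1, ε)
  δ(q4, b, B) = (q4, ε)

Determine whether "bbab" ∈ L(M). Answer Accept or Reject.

(q0, bbab, Z)
  read b, top Z: go to q1, push BZ → (q1, bab, BZ)
  ε-move, top B: go to q3, push ε → (q3, bab, Z)
  read b, top Z: go to q2, push YZ → (q2, ab, YZ)
  read a, top Y: go to q1, push B → (q1, b, BZ)
  ε-move, top B: go to q3, push ε → (q3, b, Z)
  read b, top Z: go to q2, push YZ → (q2, ε, YZ)
All input consumed; state q2 ∈ F.

Accept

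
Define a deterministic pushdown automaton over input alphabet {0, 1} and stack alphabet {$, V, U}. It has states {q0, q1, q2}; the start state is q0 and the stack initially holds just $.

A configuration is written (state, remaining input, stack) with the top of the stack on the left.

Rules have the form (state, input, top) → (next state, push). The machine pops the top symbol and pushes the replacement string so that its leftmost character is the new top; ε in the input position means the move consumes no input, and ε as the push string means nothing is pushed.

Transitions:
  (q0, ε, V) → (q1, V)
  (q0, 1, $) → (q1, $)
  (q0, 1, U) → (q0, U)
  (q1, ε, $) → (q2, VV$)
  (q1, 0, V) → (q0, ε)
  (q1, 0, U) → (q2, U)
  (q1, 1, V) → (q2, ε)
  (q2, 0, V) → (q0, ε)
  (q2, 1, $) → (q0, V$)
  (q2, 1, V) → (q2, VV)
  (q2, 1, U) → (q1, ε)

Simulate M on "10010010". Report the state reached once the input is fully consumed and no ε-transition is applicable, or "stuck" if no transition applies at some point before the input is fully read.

(q0, 10010010, $)
  read 1, top $: go to q1, push $ → (q1, 0010010, $)
  ε-move, top $: go to q2, push VV$ → (q2, 0010010, VV$)
  read 0, top V: go to q0, push ε → (q0, 010010, V$)
  ε-move, top V: go to q1, push V → (q1, 010010, V$)
  read 0, top V: go to q0, push ε → (q0, 10010, $)
  read 1, top $: go to q1, push $ → (q1, 0010, $)
  ε-move, top $: go to q2, push VV$ → (q2, 0010, VV$)
  read 0, top V: go to q0, push ε → (q0, 010, V$)
  ε-move, top V: go to q1, push V → (q1, 010, V$)
  read 0, top V: go to q0, push ε → (q0, 10, $)
  read 1, top $: go to q1, push $ → (q1, 0, $)
  ε-move, top $: go to q2, push VV$ → (q2, 0, VV$)
  read 0, top V: go to q0, push ε → (q0, ε, V$)
  ε-move, top V: go to q1, push V → (q1, ε, V$)
All input consumed; M is in state q1.

q1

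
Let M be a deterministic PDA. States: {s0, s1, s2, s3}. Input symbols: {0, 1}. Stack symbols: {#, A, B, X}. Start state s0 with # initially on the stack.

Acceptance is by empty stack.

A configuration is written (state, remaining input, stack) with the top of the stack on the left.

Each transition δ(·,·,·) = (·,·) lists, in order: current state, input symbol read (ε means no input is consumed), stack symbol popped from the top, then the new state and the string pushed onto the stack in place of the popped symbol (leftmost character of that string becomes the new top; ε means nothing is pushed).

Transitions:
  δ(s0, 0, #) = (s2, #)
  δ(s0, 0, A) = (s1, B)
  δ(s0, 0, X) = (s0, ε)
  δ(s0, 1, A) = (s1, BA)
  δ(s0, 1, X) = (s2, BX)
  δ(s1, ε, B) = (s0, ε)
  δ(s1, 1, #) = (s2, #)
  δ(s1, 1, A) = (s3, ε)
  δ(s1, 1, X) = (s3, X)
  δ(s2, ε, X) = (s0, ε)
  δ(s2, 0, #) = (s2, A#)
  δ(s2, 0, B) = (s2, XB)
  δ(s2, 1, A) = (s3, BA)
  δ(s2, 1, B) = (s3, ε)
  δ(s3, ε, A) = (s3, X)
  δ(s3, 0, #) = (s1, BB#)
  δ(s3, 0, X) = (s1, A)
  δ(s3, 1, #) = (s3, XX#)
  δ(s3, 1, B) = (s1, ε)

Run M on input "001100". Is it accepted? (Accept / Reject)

Reject

(s0, 001100, #)
  read 0, top #: go to s2, push # → (s2, 01100, #)
  read 0, top #: go to s2, push A# → (s2, 1100, A#)
  read 1, top A: go to s3, push BA → (s3, 100, BA#)
  read 1, top B: go to s1, push ε → (s1, 00, A#)
No transition applies at (s1, 00, A#); input not fully consumed.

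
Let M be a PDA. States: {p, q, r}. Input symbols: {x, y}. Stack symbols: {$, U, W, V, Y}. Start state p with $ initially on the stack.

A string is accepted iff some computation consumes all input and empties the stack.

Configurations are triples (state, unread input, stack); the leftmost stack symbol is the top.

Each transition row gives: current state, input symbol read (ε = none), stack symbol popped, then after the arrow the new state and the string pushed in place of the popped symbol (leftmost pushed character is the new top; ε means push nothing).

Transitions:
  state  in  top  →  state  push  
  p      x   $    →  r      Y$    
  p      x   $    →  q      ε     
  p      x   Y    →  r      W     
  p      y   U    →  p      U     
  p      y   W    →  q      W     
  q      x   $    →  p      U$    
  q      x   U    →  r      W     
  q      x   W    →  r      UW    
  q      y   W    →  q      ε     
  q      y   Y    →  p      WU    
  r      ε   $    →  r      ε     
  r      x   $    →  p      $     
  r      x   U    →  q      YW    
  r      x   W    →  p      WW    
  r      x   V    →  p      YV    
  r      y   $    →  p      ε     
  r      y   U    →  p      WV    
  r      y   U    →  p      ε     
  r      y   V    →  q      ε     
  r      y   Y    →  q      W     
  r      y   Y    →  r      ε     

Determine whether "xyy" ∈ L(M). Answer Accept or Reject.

Accept

One accepting computation: (p, xyy, $) ⊢ (r, yy, Y$) ⊢ (r, y, $) ⊢ (p, ε, ε)
All input consumed and the stack is empty.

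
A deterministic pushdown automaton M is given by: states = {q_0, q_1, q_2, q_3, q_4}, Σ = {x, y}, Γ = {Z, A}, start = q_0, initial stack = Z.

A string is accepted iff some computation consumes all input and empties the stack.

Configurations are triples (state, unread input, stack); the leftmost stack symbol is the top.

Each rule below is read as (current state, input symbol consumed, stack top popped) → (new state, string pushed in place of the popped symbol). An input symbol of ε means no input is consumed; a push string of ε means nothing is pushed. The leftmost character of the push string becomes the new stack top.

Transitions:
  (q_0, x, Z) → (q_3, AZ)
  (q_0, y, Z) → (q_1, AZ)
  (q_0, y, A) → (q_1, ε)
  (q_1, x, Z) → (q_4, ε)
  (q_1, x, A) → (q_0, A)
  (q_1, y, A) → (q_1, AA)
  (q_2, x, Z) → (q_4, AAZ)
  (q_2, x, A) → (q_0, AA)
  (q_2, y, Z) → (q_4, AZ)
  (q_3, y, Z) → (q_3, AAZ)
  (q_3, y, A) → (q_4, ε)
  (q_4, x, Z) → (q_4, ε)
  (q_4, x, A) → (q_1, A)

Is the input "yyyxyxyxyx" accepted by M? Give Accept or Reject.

(q_0, yyyxyxyxyx, Z) ⊢ (q_1, yyxyxyxyx, AZ) ⊢ (q_1, yxyxyxyx, AAZ) ⊢ (q_1, xyxyxyx, AAAZ) ⊢ (q_0, yxyxyx, AAAZ) ⊢ (q_1, xyxyx, AAZ) ⊢ (q_0, yxyx, AAZ) ⊢ (q_1, xyx, AZ) ⊢ (q_0, yx, AZ) ⊢ (q_1, x, Z) ⊢ (q_4, ε, ε)
All input consumed and the stack is empty.

Accept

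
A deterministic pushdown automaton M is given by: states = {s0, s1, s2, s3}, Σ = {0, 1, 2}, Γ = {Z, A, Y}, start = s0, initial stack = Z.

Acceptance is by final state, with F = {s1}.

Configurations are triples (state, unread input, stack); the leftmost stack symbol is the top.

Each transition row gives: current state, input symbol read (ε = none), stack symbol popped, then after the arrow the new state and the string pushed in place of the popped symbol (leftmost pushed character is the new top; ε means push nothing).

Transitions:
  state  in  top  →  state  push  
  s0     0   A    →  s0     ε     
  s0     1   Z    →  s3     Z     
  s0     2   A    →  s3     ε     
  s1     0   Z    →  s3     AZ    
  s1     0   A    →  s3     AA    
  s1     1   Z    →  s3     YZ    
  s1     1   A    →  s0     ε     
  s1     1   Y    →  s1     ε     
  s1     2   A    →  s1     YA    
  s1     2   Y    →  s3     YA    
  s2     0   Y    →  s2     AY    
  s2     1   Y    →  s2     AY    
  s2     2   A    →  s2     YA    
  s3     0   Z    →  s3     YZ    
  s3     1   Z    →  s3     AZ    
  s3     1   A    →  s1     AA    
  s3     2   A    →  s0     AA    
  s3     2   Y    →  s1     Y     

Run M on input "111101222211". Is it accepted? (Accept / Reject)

(s0, 111101222211, Z)
  read 1, top Z: go to s3, push Z → (s3, 11101222211, Z)
  read 1, top Z: go to s3, push AZ → (s3, 1101222211, AZ)
  read 1, top A: go to s1, push AA → (s1, 101222211, AAZ)
  read 1, top A: go to s0, push ε → (s0, 01222211, AZ)
  read 0, top A: go to s0, push ε → (s0, 1222211, Z)
  read 1, top Z: go to s3, push Z → (s3, 222211, Z)
No transition applies at (s3, 222211, Z); input not fully consumed.

Reject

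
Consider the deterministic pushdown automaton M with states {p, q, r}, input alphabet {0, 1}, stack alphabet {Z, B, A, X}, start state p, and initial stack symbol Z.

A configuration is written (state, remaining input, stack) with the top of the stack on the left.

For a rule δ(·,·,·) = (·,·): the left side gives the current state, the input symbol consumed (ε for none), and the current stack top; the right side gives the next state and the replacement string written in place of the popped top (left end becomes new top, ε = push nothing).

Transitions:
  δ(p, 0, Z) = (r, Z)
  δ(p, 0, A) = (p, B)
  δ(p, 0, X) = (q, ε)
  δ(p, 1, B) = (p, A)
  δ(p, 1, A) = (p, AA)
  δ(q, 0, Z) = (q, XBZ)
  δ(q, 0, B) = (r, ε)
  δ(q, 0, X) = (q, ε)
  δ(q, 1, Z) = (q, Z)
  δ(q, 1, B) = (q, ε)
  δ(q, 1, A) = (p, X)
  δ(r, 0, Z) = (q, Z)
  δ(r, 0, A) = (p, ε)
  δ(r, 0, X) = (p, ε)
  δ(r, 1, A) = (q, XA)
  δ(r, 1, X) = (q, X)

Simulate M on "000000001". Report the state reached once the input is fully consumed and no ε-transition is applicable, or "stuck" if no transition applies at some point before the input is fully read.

q

(p, 000000001, Z) ⊢ (r, 00000001, Z) ⊢ (q, 0000001, Z) ⊢ (q, 000001, XBZ) ⊢ (q, 00001, BZ) ⊢ (r, 0001, Z) ⊢ (q, 001, Z) ⊢ (q, 01, XBZ) ⊢ (q, 1, BZ) ⊢ (q, ε, Z)
All input consumed; M is in state q.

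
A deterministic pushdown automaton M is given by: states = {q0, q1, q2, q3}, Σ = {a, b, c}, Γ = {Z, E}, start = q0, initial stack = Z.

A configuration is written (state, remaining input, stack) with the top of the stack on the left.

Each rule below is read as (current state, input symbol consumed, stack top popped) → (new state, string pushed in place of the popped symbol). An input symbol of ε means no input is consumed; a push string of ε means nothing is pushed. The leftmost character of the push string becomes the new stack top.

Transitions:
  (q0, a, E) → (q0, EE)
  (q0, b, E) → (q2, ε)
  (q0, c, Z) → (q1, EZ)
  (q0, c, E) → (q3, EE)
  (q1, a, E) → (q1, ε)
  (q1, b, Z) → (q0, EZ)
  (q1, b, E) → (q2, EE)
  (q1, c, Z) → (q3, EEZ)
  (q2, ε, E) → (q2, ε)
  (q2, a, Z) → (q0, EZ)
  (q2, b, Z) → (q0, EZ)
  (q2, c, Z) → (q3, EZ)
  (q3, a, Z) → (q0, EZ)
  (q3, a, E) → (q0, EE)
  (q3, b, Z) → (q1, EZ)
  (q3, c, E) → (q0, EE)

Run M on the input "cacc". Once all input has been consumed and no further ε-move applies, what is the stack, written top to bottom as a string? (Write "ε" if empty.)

(q0, cacc, Z)
  read c, top Z: go to q1, push EZ → (q1, acc, EZ)
  read a, top E: go to q1, push ε → (q1, cc, Z)
  read c, top Z: go to q3, push EEZ → (q3, c, EEZ)
  read c, top E: go to q0, push EE → (q0, ε, EEEZ)
All input consumed in state q0 with stack EEEZ.

EEEZ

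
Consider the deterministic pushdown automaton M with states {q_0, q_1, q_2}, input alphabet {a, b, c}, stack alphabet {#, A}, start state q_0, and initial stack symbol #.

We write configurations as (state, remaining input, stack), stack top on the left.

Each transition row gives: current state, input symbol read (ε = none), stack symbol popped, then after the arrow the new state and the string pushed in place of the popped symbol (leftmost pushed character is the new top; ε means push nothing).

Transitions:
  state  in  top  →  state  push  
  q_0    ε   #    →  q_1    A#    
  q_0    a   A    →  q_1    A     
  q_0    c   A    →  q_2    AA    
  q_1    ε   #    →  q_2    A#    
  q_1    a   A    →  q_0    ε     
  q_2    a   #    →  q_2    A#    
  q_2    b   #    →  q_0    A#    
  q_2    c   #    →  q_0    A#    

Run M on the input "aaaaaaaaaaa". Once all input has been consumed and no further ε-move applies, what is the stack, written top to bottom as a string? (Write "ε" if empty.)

(q_0, aaaaaaaaaaa, #)
  ε-move, top #: go to q_1, push A# → (q_1, aaaaaaaaaaa, A#)
  read a, top A: go to q_0, push ε → (q_0, aaaaaaaaaa, #)
  ε-move, top #: go to q_1, push A# → (q_1, aaaaaaaaaa, A#)
  read a, top A: go to q_0, push ε → (q_0, aaaaaaaaa, #)
  ε-move, top #: go to q_1, push A# → (q_1, aaaaaaaaa, A#)
  read a, top A: go to q_0, push ε → (q_0, aaaaaaaa, #)
  ε-move, top #: go to q_1, push A# → (q_1, aaaaaaaa, A#)
  read a, top A: go to q_0, push ε → (q_0, aaaaaaa, #)
  ε-move, top #: go to q_1, push A# → (q_1, aaaaaaa, A#)
  read a, top A: go to q_0, push ε → (q_0, aaaaaa, #)
  ε-move, top #: go to q_1, push A# → (q_1, aaaaaa, A#)
  read a, top A: go to q_0, push ε → (q_0, aaaaa, #)
  ε-move, top #: go to q_1, push A# → (q_1, aaaaa, A#)
  read a, top A: go to q_0, push ε → (q_0, aaaa, #)
  ε-move, top #: go to q_1, push A# → (q_1, aaaa, A#)
  read a, top A: go to q_0, push ε → (q_0, aaa, #)
  ε-move, top #: go to q_1, push A# → (q_1, aaa, A#)
  read a, top A: go to q_0, push ε → (q_0, aa, #)
  ε-move, top #: go to q_1, push A# → (q_1, aa, A#)
  read a, top A: go to q_0, push ε → (q_0, a, #)
  ε-move, top #: go to q_1, push A# → (q_1, a, A#)
  read a, top A: go to q_0, push ε → (q_0, ε, #)
  ε-move, top #: go to q_1, push A# → (q_1, ε, A#)
All input consumed in state q_1 with stack A#.

A#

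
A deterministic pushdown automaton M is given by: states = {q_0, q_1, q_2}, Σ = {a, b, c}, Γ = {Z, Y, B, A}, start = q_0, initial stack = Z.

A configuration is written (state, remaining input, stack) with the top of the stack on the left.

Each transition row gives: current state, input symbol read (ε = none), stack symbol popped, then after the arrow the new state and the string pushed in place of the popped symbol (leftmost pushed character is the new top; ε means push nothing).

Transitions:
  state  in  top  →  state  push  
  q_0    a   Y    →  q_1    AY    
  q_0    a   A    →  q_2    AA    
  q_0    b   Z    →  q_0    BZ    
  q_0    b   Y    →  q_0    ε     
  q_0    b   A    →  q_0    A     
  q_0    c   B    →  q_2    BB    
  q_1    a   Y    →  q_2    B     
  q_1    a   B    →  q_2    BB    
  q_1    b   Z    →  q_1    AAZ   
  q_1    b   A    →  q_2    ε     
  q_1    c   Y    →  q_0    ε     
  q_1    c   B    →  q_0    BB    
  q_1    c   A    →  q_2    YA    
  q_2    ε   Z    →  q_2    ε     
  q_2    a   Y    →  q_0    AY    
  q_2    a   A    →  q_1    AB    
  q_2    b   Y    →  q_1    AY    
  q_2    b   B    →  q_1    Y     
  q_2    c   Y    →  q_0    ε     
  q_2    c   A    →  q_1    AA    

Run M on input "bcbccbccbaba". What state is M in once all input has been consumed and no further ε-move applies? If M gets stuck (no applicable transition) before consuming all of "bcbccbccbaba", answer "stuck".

q_2

(q_0, bcbccbccbaba, Z) ⊢ (q_0, cbccbccbaba, BZ) ⊢ (q_2, bccbccbaba, BBZ) ⊢ (q_1, ccbccbaba, YBZ) ⊢ (q_0, cbccbaba, BZ) ⊢ (q_2, bccbaba, BBZ) ⊢ (q_1, ccbaba, YBZ) ⊢ (q_0, cbaba, BZ) ⊢ (q_2, baba, BBZ) ⊢ (q_1, aba, YBZ) ⊢ (q_2, ba, BBZ) ⊢ (q_1, a, YBZ) ⊢ (q_2, ε, BBZ)
All input consumed; M is in state q_2.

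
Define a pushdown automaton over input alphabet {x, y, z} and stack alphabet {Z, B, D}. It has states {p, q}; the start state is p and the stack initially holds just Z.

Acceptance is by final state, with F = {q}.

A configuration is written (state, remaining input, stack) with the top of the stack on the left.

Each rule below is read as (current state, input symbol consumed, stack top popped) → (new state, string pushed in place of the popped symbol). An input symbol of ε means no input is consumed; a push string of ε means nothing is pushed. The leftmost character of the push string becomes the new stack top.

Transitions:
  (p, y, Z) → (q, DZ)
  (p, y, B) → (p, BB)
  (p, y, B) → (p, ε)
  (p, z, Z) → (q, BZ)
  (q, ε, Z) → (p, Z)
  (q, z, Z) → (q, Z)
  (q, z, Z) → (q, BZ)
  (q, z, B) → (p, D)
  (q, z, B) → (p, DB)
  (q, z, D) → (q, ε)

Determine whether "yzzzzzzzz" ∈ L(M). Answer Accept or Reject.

One accepting computation: (p, yzzzzzzzz, Z) ⊢ (q, zzzzzzzz, DZ) ⊢ (q, zzzzzzz, Z) ⊢ (q, zzzzzz, Z) ⊢ (q, zzzzz, Z) ⊢ (q, zzzz, Z) ⊢ (q, zzz, Z) ⊢ (q, zz, Z) ⊢ (q, z, Z) ⊢ (q, ε, Z)
All input consumed and state q ∈ F.

Accept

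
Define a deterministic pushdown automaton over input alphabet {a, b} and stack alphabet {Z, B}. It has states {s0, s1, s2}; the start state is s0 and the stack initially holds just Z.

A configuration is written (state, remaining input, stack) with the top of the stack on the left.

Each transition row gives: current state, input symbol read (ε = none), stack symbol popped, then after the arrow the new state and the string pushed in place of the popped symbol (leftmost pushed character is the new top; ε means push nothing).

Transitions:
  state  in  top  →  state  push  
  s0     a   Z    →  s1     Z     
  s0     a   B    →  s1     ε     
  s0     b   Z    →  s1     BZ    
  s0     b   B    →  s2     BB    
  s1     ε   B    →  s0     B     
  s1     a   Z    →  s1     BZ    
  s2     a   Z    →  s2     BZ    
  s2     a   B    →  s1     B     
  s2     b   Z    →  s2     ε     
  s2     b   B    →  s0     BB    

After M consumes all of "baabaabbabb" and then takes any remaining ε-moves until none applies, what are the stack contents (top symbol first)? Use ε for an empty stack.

BBBBZ

(s0, baabaabbabb, Z)
  read b, top Z: go to s1, push BZ → (s1, aabaabbabb, BZ)
  ε-move, top B: go to s0, push B → (s0, aabaabbabb, BZ)
  read a, top B: go to s1, push ε → (s1, abaabbabb, Z)
  read a, top Z: go to s1, push BZ → (s1, baabbabb, BZ)
  ε-move, top B: go to s0, push B → (s0, baabbabb, BZ)
  read b, top B: go to s2, push BB → (s2, aabbabb, BBZ)
  read a, top B: go to s1, push B → (s1, abbabb, BBZ)
  ε-move, top B: go to s0, push B → (s0, abbabb, BBZ)
  read a, top B: go to s1, push ε → (s1, bbabb, BZ)
  ε-move, top B: go to s0, push B → (s0, bbabb, BZ)
  read b, top B: go to s2, push BB → (s2, babb, BBZ)
  read b, top B: go to s0, push BB → (s0, abb, BBBZ)
  read a, top B: go to s1, push ε → (s1, bb, BBZ)
  ε-move, top B: go to s0, push B → (s0, bb, BBZ)
  read b, top B: go to s2, push BB → (s2, b, BBBZ)
  read b, top B: go to s0, push BB → (s0, ε, BBBBZ)
All input consumed in state s0 with stack BBBBZ.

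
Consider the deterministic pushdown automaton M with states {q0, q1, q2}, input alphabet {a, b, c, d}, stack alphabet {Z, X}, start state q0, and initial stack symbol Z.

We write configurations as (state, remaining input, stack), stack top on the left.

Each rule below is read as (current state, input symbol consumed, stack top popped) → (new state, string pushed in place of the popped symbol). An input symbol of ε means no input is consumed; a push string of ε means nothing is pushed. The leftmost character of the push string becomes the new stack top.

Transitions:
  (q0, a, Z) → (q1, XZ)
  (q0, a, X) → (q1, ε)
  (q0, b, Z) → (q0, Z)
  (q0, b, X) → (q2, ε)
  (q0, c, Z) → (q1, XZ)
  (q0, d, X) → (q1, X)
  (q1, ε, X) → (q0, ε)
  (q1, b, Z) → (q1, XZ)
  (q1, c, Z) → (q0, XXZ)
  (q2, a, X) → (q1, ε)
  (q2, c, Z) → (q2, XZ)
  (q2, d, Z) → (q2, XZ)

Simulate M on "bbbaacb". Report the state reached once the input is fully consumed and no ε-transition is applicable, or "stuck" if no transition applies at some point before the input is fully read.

q0

(q0, bbbaacb, Z)
  read b, top Z: go to q0, push Z → (q0, bbaacb, Z)
  read b, top Z: go to q0, push Z → (q0, baacb, Z)
  read b, top Z: go to q0, push Z → (q0, aacb, Z)
  read a, top Z: go to q1, push XZ → (q1, acb, XZ)
  ε-move, top X: go to q0, push ε → (q0, acb, Z)
  read a, top Z: go to q1, push XZ → (q1, cb, XZ)
  ε-move, top X: go to q0, push ε → (q0, cb, Z)
  read c, top Z: go to q1, push XZ → (q1, b, XZ)
  ε-move, top X: go to q0, push ε → (q0, b, Z)
  read b, top Z: go to q0, push Z → (q0, ε, Z)
All input consumed; M is in state q0.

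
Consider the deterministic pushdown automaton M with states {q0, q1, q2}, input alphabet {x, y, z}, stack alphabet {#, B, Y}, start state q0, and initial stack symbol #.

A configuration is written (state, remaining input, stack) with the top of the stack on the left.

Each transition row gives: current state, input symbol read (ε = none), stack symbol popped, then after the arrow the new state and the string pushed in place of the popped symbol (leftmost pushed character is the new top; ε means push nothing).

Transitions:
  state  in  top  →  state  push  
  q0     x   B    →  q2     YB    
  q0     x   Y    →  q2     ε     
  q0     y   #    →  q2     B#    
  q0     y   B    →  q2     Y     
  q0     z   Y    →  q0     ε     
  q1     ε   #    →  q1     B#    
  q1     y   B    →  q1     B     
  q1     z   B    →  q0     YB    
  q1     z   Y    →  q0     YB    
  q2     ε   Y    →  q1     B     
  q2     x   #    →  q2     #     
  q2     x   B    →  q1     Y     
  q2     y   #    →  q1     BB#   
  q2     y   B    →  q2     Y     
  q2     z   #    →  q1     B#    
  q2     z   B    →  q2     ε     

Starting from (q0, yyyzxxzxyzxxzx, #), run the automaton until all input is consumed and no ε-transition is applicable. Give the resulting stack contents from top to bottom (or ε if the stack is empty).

(q0, yyyzxxzxyzxxzx, #) ⊢ (q2, yyzxxzxyzxxzx, B#) ⊢ (q2, yzxxzxyzxxzx, Y#) ⊢ (q1, yzxxzxyzxxzx, B#) ⊢ (q1, zxxzxyzxxzx, B#) ⊢ (q0, xxzxyzxxzx, YB#) ⊢ (q2, xzxyzxxzx, B#) ⊢ (q1, zxyzxxzx, Y#) ⊢ (q0, xyzxxzx, YB#) ⊢ (q2, yzxxzx, B#) ⊢ (q2, zxxzx, Y#) ⊢ (q1, zxxzx, B#) ⊢ (q0, xxzx, YB#) ⊢ (q2, xzx, B#) ⊢ (q1, zx, Y#) ⊢ (q0, x, YB#) ⊢ (q2, ε, B#)
All input consumed in state q2 with stack B#.

B#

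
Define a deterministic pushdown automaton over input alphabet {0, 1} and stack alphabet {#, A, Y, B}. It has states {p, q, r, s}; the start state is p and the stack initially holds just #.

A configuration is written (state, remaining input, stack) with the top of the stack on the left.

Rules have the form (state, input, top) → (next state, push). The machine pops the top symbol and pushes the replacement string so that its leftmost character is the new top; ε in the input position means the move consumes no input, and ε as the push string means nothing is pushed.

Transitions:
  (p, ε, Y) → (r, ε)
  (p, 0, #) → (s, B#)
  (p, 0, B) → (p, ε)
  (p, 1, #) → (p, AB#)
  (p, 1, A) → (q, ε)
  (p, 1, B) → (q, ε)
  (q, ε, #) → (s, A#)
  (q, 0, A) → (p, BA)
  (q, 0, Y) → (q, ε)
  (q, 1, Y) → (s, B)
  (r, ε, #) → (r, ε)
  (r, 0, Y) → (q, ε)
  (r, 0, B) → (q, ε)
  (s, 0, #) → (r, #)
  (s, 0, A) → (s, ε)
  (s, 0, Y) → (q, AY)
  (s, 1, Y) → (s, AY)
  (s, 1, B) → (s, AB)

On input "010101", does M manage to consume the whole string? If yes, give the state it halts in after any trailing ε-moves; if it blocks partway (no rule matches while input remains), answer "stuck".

(p, 010101, #)
  read 0, top #: go to s, push B# → (s, 10101, B#)
  read 1, top B: go to s, push AB → (s, 0101, AB#)
  read 0, top A: go to s, push ε → (s, 101, B#)
  read 1, top B: go to s, push AB → (s, 01, AB#)
  read 0, top A: go to s, push ε → (s, 1, B#)
  read 1, top B: go to s, push AB → (s, ε, AB#)
All input consumed; M is in state s.

s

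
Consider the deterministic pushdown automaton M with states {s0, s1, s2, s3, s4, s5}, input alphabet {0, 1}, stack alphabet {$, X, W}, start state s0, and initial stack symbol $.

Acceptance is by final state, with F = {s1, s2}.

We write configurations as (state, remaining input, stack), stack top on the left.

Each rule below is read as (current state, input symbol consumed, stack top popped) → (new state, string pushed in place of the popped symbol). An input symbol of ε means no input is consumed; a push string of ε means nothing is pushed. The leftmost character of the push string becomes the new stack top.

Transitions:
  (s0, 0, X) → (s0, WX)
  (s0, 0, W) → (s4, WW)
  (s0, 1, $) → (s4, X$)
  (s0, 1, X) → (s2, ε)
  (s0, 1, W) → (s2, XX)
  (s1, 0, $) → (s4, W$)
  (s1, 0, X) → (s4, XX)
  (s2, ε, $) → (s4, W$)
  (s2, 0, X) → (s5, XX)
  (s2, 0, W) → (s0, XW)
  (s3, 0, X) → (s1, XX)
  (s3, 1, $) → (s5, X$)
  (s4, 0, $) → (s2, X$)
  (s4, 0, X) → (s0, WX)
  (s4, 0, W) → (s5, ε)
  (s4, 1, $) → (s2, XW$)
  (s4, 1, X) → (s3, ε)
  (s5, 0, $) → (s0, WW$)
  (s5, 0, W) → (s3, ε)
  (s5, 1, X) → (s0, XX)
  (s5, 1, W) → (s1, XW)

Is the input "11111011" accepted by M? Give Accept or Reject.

(s0, 11111011, $) ⊢ (s4, 1111011, X$) ⊢ (s3, 111011, $) ⊢ (s5, 11011, X$) ⊢ (s0, 1011, XX$) ⊢ (s2, 011, X$) ⊢ (s5, 11, XX$) ⊢ (s0, 1, XXX$) ⊢ (s2, ε, XX$)
All input consumed; state s2 ∈ F.

Accept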